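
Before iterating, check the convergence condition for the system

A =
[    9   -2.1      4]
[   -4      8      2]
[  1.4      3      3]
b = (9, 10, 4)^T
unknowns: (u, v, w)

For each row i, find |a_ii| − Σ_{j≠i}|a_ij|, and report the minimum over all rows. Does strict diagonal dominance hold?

row 1: |9| − (2.1+4) = 2.9
row 2: |8| − (4+2) = 2
row 3: |3| − (1.4+3) = -1.4
minimum over rows = -1.4 → not strictly diagonally dominant

-1.4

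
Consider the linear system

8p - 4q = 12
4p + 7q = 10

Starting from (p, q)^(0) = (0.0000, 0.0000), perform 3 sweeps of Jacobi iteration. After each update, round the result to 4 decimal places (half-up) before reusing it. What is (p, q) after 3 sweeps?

Iteration 1:
  p = (12 - (-4)·0.0000) / (8) = 1.5000
  q = (10 - (4)·0.0000) / (7) = 1.4286
Iteration 2:
  p = (12 - (-4)·1.4286) / (8) = 2.2143
  q = (10 - (4)·1.5000) / (7) = 0.5714
Iteration 3:
  p = (12 - (-4)·0.5714) / (8) = 1.7857
  q = (10 - (4)·2.2143) / (7) = 0.1633

(1.7857, 0.1633)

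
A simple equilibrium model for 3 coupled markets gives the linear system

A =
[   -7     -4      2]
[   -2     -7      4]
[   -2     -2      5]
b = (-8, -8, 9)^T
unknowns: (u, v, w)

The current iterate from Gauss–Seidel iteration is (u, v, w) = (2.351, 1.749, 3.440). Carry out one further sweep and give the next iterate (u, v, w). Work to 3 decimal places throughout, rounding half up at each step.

(1.126, 2.787, 3.365)

One sweep:
  u = (-8 - (-4)·1.749 - (2)·3.440) / (-7) = 1.126
  v = (-8 - (-2)·1.126 - (4)·3.440) / (-7) = 2.787
  w = (9 - (-2)·1.126 - (-2)·2.787) / (5) = 3.365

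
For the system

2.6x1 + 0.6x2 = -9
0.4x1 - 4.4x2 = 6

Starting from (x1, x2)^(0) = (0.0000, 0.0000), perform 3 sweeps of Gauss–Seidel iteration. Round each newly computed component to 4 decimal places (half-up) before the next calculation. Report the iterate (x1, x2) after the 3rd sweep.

Iteration 1:
  x1 = (-9 - (0.6)·0.0000) / (2.6) = -3.4615
  x2 = (6 - (0.4)·-3.4615) / (-4.4) = -1.6783
Iteration 2:
  x1 = (-9 - (0.6)·-1.6783) / (2.6) = -3.0742
  x2 = (6 - (0.4)·-3.0742) / (-4.4) = -1.6431
Iteration 3:
  x1 = (-9 - (0.6)·-1.6431) / (2.6) = -3.0824
  x2 = (6 - (0.4)·-3.0824) / (-4.4) = -1.6439

(-3.0824, -1.6439)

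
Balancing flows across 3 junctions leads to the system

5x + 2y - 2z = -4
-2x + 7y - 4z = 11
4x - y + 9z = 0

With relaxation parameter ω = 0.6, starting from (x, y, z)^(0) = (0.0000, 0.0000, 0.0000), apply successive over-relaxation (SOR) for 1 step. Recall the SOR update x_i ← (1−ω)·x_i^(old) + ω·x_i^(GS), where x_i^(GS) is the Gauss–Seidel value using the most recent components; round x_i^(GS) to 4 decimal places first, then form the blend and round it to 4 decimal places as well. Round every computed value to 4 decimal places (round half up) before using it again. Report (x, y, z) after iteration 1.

Iteration 1:
  x: GS value = (-4 - (2)·0.0000 - (-2)·0.0000) / (5) = -0.8000;  x ← (1−ω)·0.0000 + ω·-0.8000 = -0.4800
  y: GS value = (11 - (-2)·-0.4800 - (-4)·0.0000) / (7) = 1.4343;  y ← (1−ω)·0.0000 + ω·1.4343 = 0.8606
  z: GS value = (0 - (4)·-0.4800 - (-1)·0.8606) / (9) = 0.3090;  z ← (1−ω)·0.0000 + ω·0.3090 = 0.1854

(-0.4800, 0.8606, 0.1854)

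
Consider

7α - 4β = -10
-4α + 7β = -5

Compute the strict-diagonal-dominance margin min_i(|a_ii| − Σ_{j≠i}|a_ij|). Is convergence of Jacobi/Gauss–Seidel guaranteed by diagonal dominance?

3

row 1: |7| − (4) = 3
row 2: |7| − (4) = 3
minimum over rows = 3 → strictly diagonally dominant (convergence guaranteed)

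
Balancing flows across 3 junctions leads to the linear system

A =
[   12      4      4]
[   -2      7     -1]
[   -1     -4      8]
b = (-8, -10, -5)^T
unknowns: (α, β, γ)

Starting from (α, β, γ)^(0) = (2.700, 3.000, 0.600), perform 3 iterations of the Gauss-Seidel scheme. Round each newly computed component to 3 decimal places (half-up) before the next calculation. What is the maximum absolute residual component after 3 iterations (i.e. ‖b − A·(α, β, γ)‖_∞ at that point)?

0.208

Iteration 1:
  α = (-8 - (4)·3.000 - (4)·0.600) / (12) = -1.867
  β = (-10 - (-2)·-1.867 - (-1)·0.600) / (7) = -1.876
  γ = (-5 - (-1)·-1.867 - (-4)·-1.876) / (8) = -1.796
Iteration 2:
  α = (-8 - (4)·-1.876 - (4)·-1.796) / (12) = 0.557
  β = (-10 - (-2)·0.557 - (-1)·-1.796) / (7) = -1.526
  γ = (-5 - (-1)·0.557 - (-4)·-1.526) / (8) = -1.318
Iteration 3:
  α = (-8 - (4)·-1.526 - (4)·-1.318) / (12) = 0.281
  β = (-10 - (-2)·0.281 - (-1)·-1.318) / (7) = -1.537
  γ = (-5 - (-1)·0.281 - (-4)·-1.537) / (8) = -1.358
Residual b − A·x = (0.208, -0.037, -0.003); ∞-norm = 0.208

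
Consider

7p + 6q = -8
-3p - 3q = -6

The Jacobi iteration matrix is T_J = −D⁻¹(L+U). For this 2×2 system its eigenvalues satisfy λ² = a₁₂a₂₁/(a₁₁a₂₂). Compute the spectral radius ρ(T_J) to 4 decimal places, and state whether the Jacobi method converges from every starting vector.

a₁₂a₂₁/(a₁₁a₂₂) = (6)·(-3) / ((7)·(-3)) = 0.857143
ρ = √|0.857143| = √0.857143 = 0.9258
ρ < 1, so Jacobi converges

0.9258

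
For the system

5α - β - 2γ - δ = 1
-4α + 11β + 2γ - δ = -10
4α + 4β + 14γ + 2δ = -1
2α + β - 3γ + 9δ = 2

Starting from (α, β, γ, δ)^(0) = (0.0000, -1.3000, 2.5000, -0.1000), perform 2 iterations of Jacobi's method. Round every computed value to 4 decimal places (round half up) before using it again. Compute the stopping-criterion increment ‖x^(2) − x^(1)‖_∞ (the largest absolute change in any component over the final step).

Iteration 1:
  α = (1 - (-1)·-1.3000 - (-2)·2.5000 - (-1)·-0.1000) / (5) = 0.9200
  β = (-10 - (-4)·0.0000 - (2)·2.5000 - (-1)·-0.1000) / (11) = -1.3727
  γ = (-1 - (4)·0.0000 - (4)·-1.3000 - (2)·-0.1000) / (14) = 0.3143
  δ = (2 - (2)·0.0000 - (1)·-1.3000 - (-3)·2.5000) / (9) = 1.2000
Iteration 2:
  α = (1 - (-1)·-1.3727 - (-2)·0.3143 - (-1)·1.2000) / (5) = 0.2912
  β = (-10 - (-4)·0.9200 - (2)·0.3143 - (-1)·1.2000) / (11) = -0.5226
  γ = (-1 - (4)·0.9200 - (4)·-1.3727 - (2)·1.2000) / (14) = -0.1135
  δ = (2 - (2)·0.9200 - (1)·-1.3727 - (-3)·0.3143) / (9) = 0.2751
Change: (-0.6288, 0.8501, -0.4278, -0.9249) → max |·| = 0.9249

0.9249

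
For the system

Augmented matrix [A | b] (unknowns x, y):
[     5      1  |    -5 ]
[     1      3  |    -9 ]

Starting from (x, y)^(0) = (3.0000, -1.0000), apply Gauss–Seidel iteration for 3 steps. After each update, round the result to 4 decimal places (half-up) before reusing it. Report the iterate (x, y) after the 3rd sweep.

Iteration 1:
  x = (-5 - (1)·-1.0000) / (5) = -0.8000
  y = (-9 - (1)·-0.8000) / (3) = -2.7333
Iteration 2:
  x = (-5 - (1)·-2.7333) / (5) = -0.4533
  y = (-9 - (1)·-0.4533) / (3) = -2.8489
Iteration 3:
  x = (-5 - (1)·-2.8489) / (5) = -0.4302
  y = (-9 - (1)·-0.4302) / (3) = -2.8566

(-0.4302, -2.8566)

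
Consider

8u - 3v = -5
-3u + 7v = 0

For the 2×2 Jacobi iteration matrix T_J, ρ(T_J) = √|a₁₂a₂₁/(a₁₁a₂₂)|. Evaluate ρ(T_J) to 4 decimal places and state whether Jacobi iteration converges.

a₁₂a₂₁/(a₁₁a₂₂) = (-3)·(-3) / ((8)·(7)) = 0.160714
ρ = √|0.160714| = √0.160714 = 0.4009
ρ < 1, so Jacobi converges

0.4009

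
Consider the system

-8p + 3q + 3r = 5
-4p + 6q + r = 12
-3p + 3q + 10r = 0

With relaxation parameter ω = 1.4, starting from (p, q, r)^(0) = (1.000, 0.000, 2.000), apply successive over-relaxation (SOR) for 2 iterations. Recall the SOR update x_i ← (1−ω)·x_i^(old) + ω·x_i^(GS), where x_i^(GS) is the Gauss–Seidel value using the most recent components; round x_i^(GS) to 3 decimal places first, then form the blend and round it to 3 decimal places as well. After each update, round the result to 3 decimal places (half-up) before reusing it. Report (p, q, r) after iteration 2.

Iteration 1:
  p: GS value = (5 - (3)·0.000 - (3)·2.000) / (-8) = 0.125;  p ← (1−ω)·1.000 + ω·0.125 = -0.225
  q: GS value = (12 - (-4)·-0.225 - (1)·2.000) / (6) = 1.517;  q ← (1−ω)·0.000 + ω·1.517 = 2.124
  r: GS value = (0 - (-3)·-0.225 - (3)·2.124) / (10) = -0.705;  r ← (1−ω)·2.000 + ω·-0.705 = -1.787
Iteration 2:
  p: GS value = (5 - (3)·2.124 - (3)·-1.787) / (-8) = -0.499;  p ← (1−ω)·-0.225 + ω·-0.499 = -0.609
  q: GS value = (12 - (-4)·-0.609 - (1)·-1.787) / (6) = 1.892;  q ← (1−ω)·2.124 + ω·1.892 = 1.799
  r: GS value = (0 - (-3)·-0.609 - (3)·1.799) / (10) = -0.722;  r ← (1−ω)·-1.787 + ω·-0.722 = -0.296

(-0.609, 1.799, -0.296)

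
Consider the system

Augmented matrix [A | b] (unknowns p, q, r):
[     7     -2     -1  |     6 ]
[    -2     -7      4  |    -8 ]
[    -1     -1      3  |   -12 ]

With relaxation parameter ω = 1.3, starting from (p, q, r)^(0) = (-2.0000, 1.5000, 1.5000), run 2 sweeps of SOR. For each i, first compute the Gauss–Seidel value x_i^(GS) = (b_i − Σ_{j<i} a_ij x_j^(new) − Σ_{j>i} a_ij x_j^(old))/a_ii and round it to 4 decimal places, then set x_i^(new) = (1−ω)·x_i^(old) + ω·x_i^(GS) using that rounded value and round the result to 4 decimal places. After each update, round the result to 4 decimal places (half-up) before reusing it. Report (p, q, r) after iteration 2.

Iteration 1:
  p: GS value = (6 - (-2)·1.5000 - (-1)·1.5000) / (7) = 1.5000;  p ← (1−ω)·-2.0000 + ω·1.5000 = 2.5500
  q: GS value = (-8 - (-2)·2.5500 - (4)·1.5000) / (-7) = 1.2714;  q ← (1−ω)·1.5000 + ω·1.2714 = 1.2028
  r: GS value = (-12 - (-1)·2.5500 - (-1)·1.2028) / (3) = -2.7491;  r ← (1−ω)·1.5000 + ω·-2.7491 = -4.0238
Iteration 2:
  p: GS value = (6 - (-2)·1.2028 - (-1)·-4.0238) / (7) = 0.6260;  p ← (1−ω)·2.5500 + ω·0.6260 = 0.0488
  q: GS value = (-8 - (-2)·0.0488 - (4)·-4.0238) / (-7) = -1.1704;  q ← (1−ω)·1.2028 + ω·-1.1704 = -1.8824
  r: GS value = (-12 - (-1)·0.0488 - (-1)·-1.8824) / (3) = -4.6112;  r ← (1−ω)·-4.0238 + ω·-4.6112 = -4.7874

(0.0488, -1.8824, -4.7874)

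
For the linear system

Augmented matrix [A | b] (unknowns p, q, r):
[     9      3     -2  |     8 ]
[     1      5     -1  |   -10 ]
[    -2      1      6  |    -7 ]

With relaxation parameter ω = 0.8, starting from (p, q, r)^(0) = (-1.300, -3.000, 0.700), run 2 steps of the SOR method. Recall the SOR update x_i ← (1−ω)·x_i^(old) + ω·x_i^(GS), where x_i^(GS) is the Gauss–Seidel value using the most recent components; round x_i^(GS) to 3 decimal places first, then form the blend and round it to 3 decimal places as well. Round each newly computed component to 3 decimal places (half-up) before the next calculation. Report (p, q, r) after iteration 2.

Iteration 1:
  p: GS value = (8 - (3)·-3.000 - (-2)·0.700) / (9) = 2.044;  p ← (1−ω)·-1.300 + ω·2.044 = 1.375
  q: GS value = (-10 - (1)·1.375 - (-1)·0.700) / (5) = -2.135;  q ← (1−ω)·-3.000 + ω·-2.135 = -2.308
  r: GS value = (-7 - (-2)·1.375 - (1)·-2.308) / (6) = -0.324;  r ← (1−ω)·0.700 + ω·-0.324 = -0.119
Iteration 2:
  p: GS value = (8 - (3)·-2.308 - (-2)·-0.119) / (9) = 1.632;  p ← (1−ω)·1.375 + ω·1.632 = 1.581
  q: GS value = (-10 - (1)·1.581 - (-1)·-0.119) / (5) = -2.340;  q ← (1−ω)·-2.308 + ω·-2.340 = -2.334
  r: GS value = (-7 - (-2)·1.581 - (1)·-2.334) / (6) = -0.251;  r ← (1−ω)·-0.119 + ω·-0.251 = -0.225

(1.581, -2.334, -0.225)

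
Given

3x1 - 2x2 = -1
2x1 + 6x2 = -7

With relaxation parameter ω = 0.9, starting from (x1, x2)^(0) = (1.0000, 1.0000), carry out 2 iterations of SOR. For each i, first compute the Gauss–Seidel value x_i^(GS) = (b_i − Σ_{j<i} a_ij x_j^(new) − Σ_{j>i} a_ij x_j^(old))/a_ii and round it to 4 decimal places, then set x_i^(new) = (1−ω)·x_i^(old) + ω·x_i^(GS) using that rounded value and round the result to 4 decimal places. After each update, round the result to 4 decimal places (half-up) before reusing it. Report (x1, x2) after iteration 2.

Iteration 1:
  x1: GS value = (-1 - (-2)·1.0000) / (3) = 0.3333;  x1 ← (1−ω)·1.0000 + ω·0.3333 = 0.4000
  x2: GS value = (-7 - (2)·0.4000) / (6) = -1.3000;  x2 ← (1−ω)·1.0000 + ω·-1.3000 = -1.0700
Iteration 2:
  x1: GS value = (-1 - (-2)·-1.0700) / (3) = -1.0467;  x1 ← (1−ω)·0.4000 + ω·-1.0467 = -0.9020
  x2: GS value = (-7 - (2)·-0.9020) / (6) = -0.8660;  x2 ← (1−ω)·-1.0700 + ω·-0.8660 = -0.8864

(-0.9020, -0.8864)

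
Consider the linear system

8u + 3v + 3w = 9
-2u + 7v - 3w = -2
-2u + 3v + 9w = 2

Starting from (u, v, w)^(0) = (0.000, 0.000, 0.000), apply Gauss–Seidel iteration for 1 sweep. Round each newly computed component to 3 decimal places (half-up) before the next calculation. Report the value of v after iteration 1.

Iteration 1:
  u = (9 - (3)·0.000 - (3)·0.000) / (8) = 1.125
  v = (-2 - (-2)·1.125 - (-3)·0.000) / (7) = 0.036
  w = (2 - (-2)·1.125 - (3)·0.036) / (9) = 0.460

0.036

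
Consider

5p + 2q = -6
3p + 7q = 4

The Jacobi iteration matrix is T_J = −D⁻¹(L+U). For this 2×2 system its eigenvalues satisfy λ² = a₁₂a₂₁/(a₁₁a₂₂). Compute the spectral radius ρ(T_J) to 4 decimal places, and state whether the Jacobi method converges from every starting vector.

a₁₂a₂₁/(a₁₁a₂₂) = (2)·(3) / ((5)·(7)) = 0.171429
ρ = √|0.171429| = √0.171429 = 0.4140
ρ < 1, so Jacobi converges

0.4140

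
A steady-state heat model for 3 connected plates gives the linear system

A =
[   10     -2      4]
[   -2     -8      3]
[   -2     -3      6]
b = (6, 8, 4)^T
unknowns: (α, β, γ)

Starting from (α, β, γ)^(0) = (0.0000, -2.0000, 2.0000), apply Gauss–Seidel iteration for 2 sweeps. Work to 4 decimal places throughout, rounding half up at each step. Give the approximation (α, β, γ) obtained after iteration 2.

Iteration 1:
  α = (6 - (-2)·-2.0000 - (4)·2.0000) / (10) = -0.6000
  β = (8 - (-2)·-0.6000 - (3)·2.0000) / (-8) = -0.1000
  γ = (4 - (-2)·-0.6000 - (-3)·-0.1000) / (6) = 0.4167
Iteration 2:
  α = (6 - (-2)·-0.1000 - (4)·0.4167) / (10) = 0.4133
  β = (8 - (-2)·0.4133 - (3)·0.4167) / (-8) = -0.9471
  γ = (4 - (-2)·0.4133 - (-3)·-0.9471) / (6) = 0.3309

(0.4133, -0.9471, 0.3309)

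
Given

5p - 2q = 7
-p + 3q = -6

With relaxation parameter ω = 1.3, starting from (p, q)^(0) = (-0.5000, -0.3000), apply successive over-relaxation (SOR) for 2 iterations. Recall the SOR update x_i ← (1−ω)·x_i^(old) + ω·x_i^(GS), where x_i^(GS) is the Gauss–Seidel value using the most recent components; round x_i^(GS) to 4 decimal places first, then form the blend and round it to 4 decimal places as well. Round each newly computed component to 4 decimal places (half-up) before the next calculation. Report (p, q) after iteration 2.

Iteration 1:
  p: GS value = (7 - (-2)·-0.3000) / (5) = 1.2800;  p ← (1−ω)·-0.5000 + ω·1.2800 = 1.8140
  q: GS value = (-6 - (-1)·1.8140) / (3) = -1.3953;  q ← (1−ω)·-0.3000 + ω·-1.3953 = -1.7239
Iteration 2:
  p: GS value = (7 - (-2)·-1.7239) / (5) = 0.7104;  p ← (1−ω)·1.8140 + ω·0.7104 = 0.3793
  q: GS value = (-6 - (-1)·0.3793) / (3) = -1.8736;  q ← (1−ω)·-1.7239 + ω·-1.8736 = -1.9185

(0.3793, -1.9185)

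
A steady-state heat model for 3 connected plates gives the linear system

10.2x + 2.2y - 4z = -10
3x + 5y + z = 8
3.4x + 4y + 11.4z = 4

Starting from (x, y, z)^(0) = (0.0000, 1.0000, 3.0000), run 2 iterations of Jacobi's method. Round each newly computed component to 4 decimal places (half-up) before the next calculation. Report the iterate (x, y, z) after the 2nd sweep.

(-1.1961, 1.6118, 0.0058)

Iteration 1:
  x = (-10 - (2.2)·1.0000 - (-4)·3.0000) / (10.2) = -0.0196
  y = (8 - (3)·0.0000 - (1)·3.0000) / (5) = 1.0000
  z = (4 - (3.4)·0.0000 - (4)·1.0000) / (11.4) = 0.0000
Iteration 2:
  x = (-10 - (2.2)·1.0000 - (-4)·0.0000) / (10.2) = -1.1961
  y = (8 - (3)·-0.0196 - (1)·0.0000) / (5) = 1.6118
  z = (4 - (3.4)·-0.0196 - (4)·1.0000) / (11.4) = 0.0058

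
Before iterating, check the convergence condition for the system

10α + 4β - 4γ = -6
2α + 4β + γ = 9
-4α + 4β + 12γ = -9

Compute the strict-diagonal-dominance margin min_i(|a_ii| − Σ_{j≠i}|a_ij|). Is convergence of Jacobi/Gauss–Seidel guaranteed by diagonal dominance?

1

row 1: |10| − (4+4) = 2
row 2: |4| − (2+1) = 1
row 3: |12| − (4+4) = 4
minimum over rows = 1 → strictly diagonally dominant (convergence guaranteed)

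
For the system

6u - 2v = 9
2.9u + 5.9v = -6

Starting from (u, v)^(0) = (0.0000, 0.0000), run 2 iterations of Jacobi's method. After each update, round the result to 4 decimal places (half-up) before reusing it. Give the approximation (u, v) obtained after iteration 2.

(1.1610, -1.7542)

Iteration 1:
  u = (9 - (-2)·0.0000) / (6) = 1.5000
  v = (-6 - (2.9)·0.0000) / (5.9) = -1.0169
Iteration 2:
  u = (9 - (-2)·-1.0169) / (6) = 1.1610
  v = (-6 - (2.9)·1.5000) / (5.9) = -1.7542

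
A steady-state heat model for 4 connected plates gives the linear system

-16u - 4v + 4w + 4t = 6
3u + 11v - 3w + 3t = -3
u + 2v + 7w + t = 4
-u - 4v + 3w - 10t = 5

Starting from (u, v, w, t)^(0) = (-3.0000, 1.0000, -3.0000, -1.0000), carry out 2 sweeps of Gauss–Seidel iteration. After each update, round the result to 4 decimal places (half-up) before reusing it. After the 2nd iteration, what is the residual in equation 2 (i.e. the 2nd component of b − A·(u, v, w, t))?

Iteration 1:
  u = (6 - (-4)·1.0000 - (4)·-3.0000 - (4)·-1.0000) / (-16) = -1.6250
  v = (-3 - (3)·-1.6250 - (-3)·-3.0000 - (3)·-1.0000) / (11) = -0.3750
  w = (4 - (1)·-1.6250 - (2)·-0.3750 - (1)·-1.0000) / (7) = 1.0536
  t = (5 - (-1)·-1.6250 - (-4)·-0.3750 - (3)·1.0536) / (-10) = 0.1286
Iteration 2:
  u = (6 - (-4)·-0.3750 - (4)·1.0536 - (4)·0.1286) / (-16) = 0.0143
  v = (-3 - (3)·0.0143 - (-3)·1.0536 - (3)·0.1286) / (11) = -0.0244
  w = (4 - (1)·0.0143 - (2)·-0.0244 - (1)·0.1286) / (7) = 0.5580
  t = (5 - (-1)·0.0143 - (-4)·-0.0244 - (3)·0.5580) / (-10) = -0.3243
Residual b − A·x = (5.1964, -0.1276, 0.4528, -0.0003)

-0.1276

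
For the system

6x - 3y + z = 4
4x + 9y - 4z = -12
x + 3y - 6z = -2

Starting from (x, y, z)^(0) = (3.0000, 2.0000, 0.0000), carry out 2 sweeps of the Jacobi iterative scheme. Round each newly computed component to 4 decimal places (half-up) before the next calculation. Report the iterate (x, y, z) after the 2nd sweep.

Iteration 1:
  x = (4 - (-3)·2.0000 - (1)·0.0000) / (6) = 1.6667
  y = (-12 - (4)·3.0000 - (-4)·0.0000) / (9) = -2.6667
  z = (-2 - (1)·3.0000 - (3)·2.0000) / (-6) = 1.8333
Iteration 2:
  x = (4 - (-3)·-2.6667 - (1)·1.8333) / (6) = -0.9722
  y = (-12 - (4)·1.6667 - (-4)·1.8333) / (9) = -1.2593
  z = (-2 - (1)·1.6667 - (3)·-2.6667) / (-6) = -0.7222

(-0.9722, -1.2593, -0.7222)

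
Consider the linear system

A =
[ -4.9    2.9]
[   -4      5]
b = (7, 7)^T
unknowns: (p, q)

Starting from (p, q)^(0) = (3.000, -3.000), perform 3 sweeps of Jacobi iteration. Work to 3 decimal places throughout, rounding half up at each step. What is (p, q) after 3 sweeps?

Iteration 1:
  p = (7 - (2.9)·-3.000) / (-4.9) = -3.204
  q = (7 - (-4)·3.000) / (5) = 3.800
Iteration 2:
  p = (7 - (2.9)·3.800) / (-4.9) = 0.820
  q = (7 - (-4)·-3.204) / (5) = -1.163
Iteration 3:
  p = (7 - (2.9)·-1.163) / (-4.9) = -2.117
  q = (7 - (-4)·0.820) / (5) = 2.056

(-2.117, 2.056)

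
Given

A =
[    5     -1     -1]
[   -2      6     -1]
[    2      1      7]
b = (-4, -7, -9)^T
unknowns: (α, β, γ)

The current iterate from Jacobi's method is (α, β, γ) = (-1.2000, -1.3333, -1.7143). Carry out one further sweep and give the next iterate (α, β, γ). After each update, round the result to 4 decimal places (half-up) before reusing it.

One sweep:
  α = (-4 - (-1)·-1.3333 - (-1)·-1.7143) / (5) = -1.4095
  β = (-7 - (-2)·-1.2000 - (-1)·-1.7143) / (6) = -1.8524
  γ = (-9 - (2)·-1.2000 - (1)·-1.3333) / (7) = -0.7524

(-1.4095, -1.8524, -0.7524)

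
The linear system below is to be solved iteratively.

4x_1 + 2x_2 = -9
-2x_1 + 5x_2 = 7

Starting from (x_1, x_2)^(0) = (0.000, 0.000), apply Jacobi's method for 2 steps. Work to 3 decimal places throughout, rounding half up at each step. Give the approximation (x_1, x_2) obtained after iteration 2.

Iteration 1:
  x_1 = (-9 - (2)·0.000) / (4) = -2.250
  x_2 = (7 - (-2)·0.000) / (5) = 1.400
Iteration 2:
  x_1 = (-9 - (2)·1.400) / (4) = -2.950
  x_2 = (7 - (-2)·-2.250) / (5) = 0.500

(-2.950, 0.500)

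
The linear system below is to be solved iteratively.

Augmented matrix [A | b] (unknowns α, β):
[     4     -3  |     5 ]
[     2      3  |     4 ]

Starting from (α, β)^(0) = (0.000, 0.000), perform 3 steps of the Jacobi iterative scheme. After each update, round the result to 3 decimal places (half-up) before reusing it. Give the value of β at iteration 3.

Iteration 1:
  α = (5 - (-3)·0.000) / (4) = 1.250
  β = (4 - (2)·0.000) / (3) = 1.333
Iteration 2:
  α = (5 - (-3)·1.333) / (4) = 2.250
  β = (4 - (2)·1.250) / (3) = 0.500
Iteration 3:
  α = (5 - (-3)·0.500) / (4) = 1.625
  β = (4 - (2)·2.250) / (3) = -0.167

-0.167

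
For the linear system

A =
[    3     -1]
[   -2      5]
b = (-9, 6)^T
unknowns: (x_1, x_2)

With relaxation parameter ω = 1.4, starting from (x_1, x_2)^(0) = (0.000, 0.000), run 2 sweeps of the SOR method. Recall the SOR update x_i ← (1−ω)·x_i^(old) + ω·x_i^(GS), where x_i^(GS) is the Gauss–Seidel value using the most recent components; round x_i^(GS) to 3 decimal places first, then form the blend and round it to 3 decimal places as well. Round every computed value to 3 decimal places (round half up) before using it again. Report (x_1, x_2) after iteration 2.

(-2.834, 0.361)

Iteration 1:
  x_1: GS value = (-9 - (-1)·0.000) / (3) = -3.000;  x_1 ← (1−ω)·0.000 + ω·-3.000 = -4.200
  x_2: GS value = (6 - (-2)·-4.200) / (5) = -0.480;  x_2 ← (1−ω)·0.000 + ω·-0.480 = -0.672
Iteration 2:
  x_1: GS value = (-9 - (-1)·-0.672) / (3) = -3.224;  x_1 ← (1−ω)·-4.200 + ω·-3.224 = -2.834
  x_2: GS value = (6 - (-2)·-2.834) / (5) = 0.066;  x_2 ← (1−ω)·-0.672 + ω·0.066 = 0.361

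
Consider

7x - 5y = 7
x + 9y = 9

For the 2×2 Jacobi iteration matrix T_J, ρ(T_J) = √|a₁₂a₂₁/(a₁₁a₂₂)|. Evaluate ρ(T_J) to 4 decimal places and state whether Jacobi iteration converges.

0.2817

a₁₂a₂₁/(a₁₁a₂₂) = (-5)·(1) / ((7)·(9)) = -0.079365
ρ = √|-0.079365| = √0.079365 = 0.2817
ρ < 1, so Jacobi converges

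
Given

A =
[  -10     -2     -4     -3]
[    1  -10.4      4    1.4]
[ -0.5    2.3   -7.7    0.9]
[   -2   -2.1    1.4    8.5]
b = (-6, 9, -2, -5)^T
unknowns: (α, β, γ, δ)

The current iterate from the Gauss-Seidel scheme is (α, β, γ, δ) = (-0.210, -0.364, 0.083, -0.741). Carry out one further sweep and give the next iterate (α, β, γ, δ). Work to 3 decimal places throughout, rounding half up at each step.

(0.862, -0.850, -0.137, -0.573)

One sweep:
  α = (-6 - (-2)·-0.364 - (-4)·0.083 - (-3)·-0.741) / (-10) = 0.862
  β = (9 - (1)·0.862 - (4)·0.083 - (1.4)·-0.741) / (-10.4) = -0.850
  γ = (-2 - (-0.5)·0.862 - (2.3)·-0.850 - (0.9)·-0.741) / (-7.7) = -0.137
  δ = (-5 - (-2)·0.862 - (-2.1)·-0.850 - (1.4)·-0.137) / (8.5) = -0.573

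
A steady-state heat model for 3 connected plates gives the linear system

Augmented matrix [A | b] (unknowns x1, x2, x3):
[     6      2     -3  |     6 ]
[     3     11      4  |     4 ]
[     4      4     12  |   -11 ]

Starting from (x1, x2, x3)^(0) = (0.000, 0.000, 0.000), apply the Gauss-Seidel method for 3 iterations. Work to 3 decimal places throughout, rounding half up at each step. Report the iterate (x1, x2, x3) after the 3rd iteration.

Iteration 1:
  x1 = (6 - (2)·0.000 - (-3)·0.000) / (6) = 1.000
  x2 = (4 - (3)·1.000 - (4)·0.000) / (11) = 0.091
  x3 = (-11 - (4)·1.000 - (4)·0.091) / (12) = -1.280
Iteration 2:
  x1 = (6 - (2)·0.091 - (-3)·-1.280) / (6) = 0.330
  x2 = (4 - (3)·0.330 - (4)·-1.280) / (11) = 0.739
  x3 = (-11 - (4)·0.330 - (4)·0.739) / (12) = -1.273
Iteration 3:
  x1 = (6 - (2)·0.739 - (-3)·-1.273) / (6) = 0.117
  x2 = (4 - (3)·0.117 - (4)·-1.273) / (11) = 0.795
  x3 = (-11 - (4)·0.117 - (4)·0.795) / (12) = -1.221

(0.117, 0.795, -1.221)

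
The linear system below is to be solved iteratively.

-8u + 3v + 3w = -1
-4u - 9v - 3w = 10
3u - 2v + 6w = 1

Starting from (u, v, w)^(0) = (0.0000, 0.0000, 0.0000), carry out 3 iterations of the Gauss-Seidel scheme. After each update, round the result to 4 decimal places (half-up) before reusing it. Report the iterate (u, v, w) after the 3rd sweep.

Iteration 1:
  u = (-1 - (3)·0.0000 - (3)·0.0000) / (-8) = 0.1250
  v = (10 - (-4)·0.1250 - (-3)·0.0000) / (-9) = -1.1667
  w = (1 - (3)·0.1250 - (-2)·-1.1667) / (6) = -0.2847
Iteration 2:
  u = (-1 - (3)·-1.1667 - (3)·-0.2847) / (-8) = -0.4193
  v = (10 - (-4)·-0.4193 - (-3)·-0.2847) / (-9) = -0.8299
  w = (1 - (3)·-0.4193 - (-2)·-0.8299) / (6) = 0.0997
Iteration 3:
  u = (-1 - (3)·-0.8299 - (3)·0.0997) / (-8) = -0.1488
  v = (10 - (-4)·-0.1488 - (-3)·0.0997) / (-9) = -1.0782
  w = (1 - (3)·-0.1488 - (-2)·-1.0782) / (6) = -0.1183

(-0.1488, -1.0782, -0.1183)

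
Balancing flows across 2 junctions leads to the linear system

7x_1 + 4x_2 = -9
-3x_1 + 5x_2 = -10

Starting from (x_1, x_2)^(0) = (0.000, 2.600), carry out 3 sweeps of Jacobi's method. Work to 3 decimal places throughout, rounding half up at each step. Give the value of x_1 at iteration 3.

0.807

Iteration 1:
  x_1 = (-9 - (4)·2.600) / (7) = -2.771
  x_2 = (-10 - (-3)·0.000) / (5) = -2.000
Iteration 2:
  x_1 = (-9 - (4)·-2.000) / (7) = -0.143
  x_2 = (-10 - (-3)·-2.771) / (5) = -3.663
Iteration 3:
  x_1 = (-9 - (4)·-3.663) / (7) = 0.807
  x_2 = (-10 - (-3)·-0.143) / (5) = -2.086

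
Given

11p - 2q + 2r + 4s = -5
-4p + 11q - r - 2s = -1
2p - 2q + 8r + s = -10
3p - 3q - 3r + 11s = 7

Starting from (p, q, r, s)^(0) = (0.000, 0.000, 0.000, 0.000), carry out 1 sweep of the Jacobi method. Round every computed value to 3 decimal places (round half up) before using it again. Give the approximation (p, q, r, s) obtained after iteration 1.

(-0.455, -0.091, -1.250, 0.636)

Iteration 1:
  p = (-5 - (-2)·0.000 - (2)·0.000 - (4)·0.000) / (11) = -0.455
  q = (-1 - (-4)·0.000 - (-1)·0.000 - (-2)·0.000) / (11) = -0.091
  r = (-10 - (2)·0.000 - (-2)·0.000 - (1)·0.000) / (8) = -1.250
  s = (7 - (3)·0.000 - (-3)·0.000 - (-3)·0.000) / (11) = 0.636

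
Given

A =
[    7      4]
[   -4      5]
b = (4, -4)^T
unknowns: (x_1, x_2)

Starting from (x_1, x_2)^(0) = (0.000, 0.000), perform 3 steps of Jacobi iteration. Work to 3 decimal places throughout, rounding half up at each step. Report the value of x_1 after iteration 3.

Iteration 1:
  x_1 = (4 - (4)·0.000) / (7) = 0.571
  x_2 = (-4 - (-4)·0.000) / (5) = -0.800
Iteration 2:
  x_1 = (4 - (4)·-0.800) / (7) = 1.029
  x_2 = (-4 - (-4)·0.571) / (5) = -0.343
Iteration 3:
  x_1 = (4 - (4)·-0.343) / (7) = 0.767
  x_2 = (-4 - (-4)·1.029) / (5) = 0.023

0.767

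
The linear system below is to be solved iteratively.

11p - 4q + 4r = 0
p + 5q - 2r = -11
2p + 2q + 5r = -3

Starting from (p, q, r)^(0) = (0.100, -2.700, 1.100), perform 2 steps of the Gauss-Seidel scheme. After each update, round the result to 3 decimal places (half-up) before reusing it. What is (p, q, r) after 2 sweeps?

Iteration 1:
  p = (0 - (-4)·-2.700 - (4)·1.100) / (11) = -1.382
  q = (-11 - (1)·-1.382 - (-2)·1.100) / (5) = -1.484
  r = (-3 - (2)·-1.382 - (2)·-1.484) / (5) = 0.546
Iteration 2:
  p = (0 - (-4)·-1.484 - (4)·0.546) / (11) = -0.738
  q = (-11 - (1)·-0.738 - (-2)·0.546) / (5) = -1.834
  r = (-3 - (2)·-0.738 - (2)·-1.834) / (5) = 0.429

(-0.738, -1.834, 0.429)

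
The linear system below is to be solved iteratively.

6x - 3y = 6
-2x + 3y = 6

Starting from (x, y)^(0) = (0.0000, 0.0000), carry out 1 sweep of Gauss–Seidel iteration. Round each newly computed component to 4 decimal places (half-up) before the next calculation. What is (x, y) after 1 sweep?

Iteration 1:
  x = (6 - (-3)·0.0000) / (6) = 1.0000
  y = (6 - (-2)·1.0000) / (3) = 2.6667

(1.0000, 2.6667)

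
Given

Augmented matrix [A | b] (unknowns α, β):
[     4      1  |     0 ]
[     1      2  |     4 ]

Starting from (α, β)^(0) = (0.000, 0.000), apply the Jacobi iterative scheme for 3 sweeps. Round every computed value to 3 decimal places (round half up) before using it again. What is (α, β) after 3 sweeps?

(-0.500, 2.250)

Iteration 1:
  α = (0 - (1)·0.000) / (4) = 0.000
  β = (4 - (1)·0.000) / (2) = 2.000
Iteration 2:
  α = (0 - (1)·2.000) / (4) = -0.500
  β = (4 - (1)·0.000) / (2) = 2.000
Iteration 3:
  α = (0 - (1)·2.000) / (4) = -0.500
  β = (4 - (1)·-0.500) / (2) = 2.250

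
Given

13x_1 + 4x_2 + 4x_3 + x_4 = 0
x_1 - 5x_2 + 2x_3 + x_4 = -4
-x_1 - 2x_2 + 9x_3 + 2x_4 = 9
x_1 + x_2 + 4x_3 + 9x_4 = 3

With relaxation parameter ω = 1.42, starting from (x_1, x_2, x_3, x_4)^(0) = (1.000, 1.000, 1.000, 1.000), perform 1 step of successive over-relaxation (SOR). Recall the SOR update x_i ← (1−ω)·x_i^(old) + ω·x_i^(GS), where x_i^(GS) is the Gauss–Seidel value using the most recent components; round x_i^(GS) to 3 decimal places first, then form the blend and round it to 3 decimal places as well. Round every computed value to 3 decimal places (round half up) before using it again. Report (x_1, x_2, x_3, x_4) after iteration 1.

Iteration 1:
  x_1: GS value = (0 - (4)·1.000 - (4)·1.000 - (1)·1.000) / (13) = -0.692;  x_1 ← (1−ω)·1.000 + ω·-0.692 = -1.403
  x_2: GS value = (-4 - (1)·-1.403 - (2)·1.000 - (1)·1.000) / (-5) = 1.119;  x_2 ← (1−ω)·1.000 + ω·1.119 = 1.169
  x_3: GS value = (9 - (-1)·-1.403 - (-2)·1.169 - (2)·1.000) / (9) = 0.882;  x_3 ← (1−ω)·1.000 + ω·0.882 = 0.832
  x_4: GS value = (3 - (1)·-1.403 - (1)·1.169 - (4)·0.832) / (9) = -0.010;  x_4 ← (1−ω)·1.000 + ω·-0.010 = -0.434

(-1.403, 1.169, 0.832, -0.434)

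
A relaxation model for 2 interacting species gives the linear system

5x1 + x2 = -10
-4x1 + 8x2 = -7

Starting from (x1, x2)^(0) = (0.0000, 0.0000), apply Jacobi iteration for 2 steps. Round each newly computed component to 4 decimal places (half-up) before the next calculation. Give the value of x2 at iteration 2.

-1.8750

Iteration 1:
  x1 = (-10 - (1)·0.0000) / (5) = -2.0000
  x2 = (-7 - (-4)·0.0000) / (8) = -0.8750
Iteration 2:
  x1 = (-10 - (1)·-0.8750) / (5) = -1.8250
  x2 = (-7 - (-4)·-2.0000) / (8) = -1.8750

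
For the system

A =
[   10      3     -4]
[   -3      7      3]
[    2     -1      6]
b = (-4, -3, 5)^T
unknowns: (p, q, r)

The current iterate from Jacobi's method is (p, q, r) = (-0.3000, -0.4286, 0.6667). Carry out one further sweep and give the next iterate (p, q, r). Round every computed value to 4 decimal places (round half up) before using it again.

(-0.0047, -0.8429, 0.8619)

One sweep:
  p = (-4 - (3)·-0.4286 - (-4)·0.6667) / (10) = -0.0047
  q = (-3 - (-3)·-0.3000 - (3)·0.6667) / (7) = -0.8429
  r = (5 - (2)·-0.3000 - (-1)·-0.4286) / (6) = 0.8619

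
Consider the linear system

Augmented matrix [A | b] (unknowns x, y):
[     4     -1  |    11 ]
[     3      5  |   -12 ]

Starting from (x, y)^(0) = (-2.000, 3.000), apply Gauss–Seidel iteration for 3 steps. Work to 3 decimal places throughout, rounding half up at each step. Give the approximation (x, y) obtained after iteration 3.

Iteration 1:
  x = (11 - (-1)·3.000) / (4) = 3.500
  y = (-12 - (3)·3.500) / (5) = -4.500
Iteration 2:
  x = (11 - (-1)·-4.500) / (4) = 1.625
  y = (-12 - (3)·1.625) / (5) = -3.375
Iteration 3:
  x = (11 - (-1)·-3.375) / (4) = 1.906
  y = (-12 - (3)·1.906) / (5) = -3.544

(1.906, -3.544)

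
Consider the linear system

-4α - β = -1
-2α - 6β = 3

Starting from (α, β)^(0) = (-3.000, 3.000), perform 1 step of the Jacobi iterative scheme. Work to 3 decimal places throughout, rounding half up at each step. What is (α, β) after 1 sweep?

(-0.500, 0.500)

Iteration 1:
  α = (-1 - (-1)·3.000) / (-4) = -0.500
  β = (3 - (-2)·-3.000) / (-6) = 0.500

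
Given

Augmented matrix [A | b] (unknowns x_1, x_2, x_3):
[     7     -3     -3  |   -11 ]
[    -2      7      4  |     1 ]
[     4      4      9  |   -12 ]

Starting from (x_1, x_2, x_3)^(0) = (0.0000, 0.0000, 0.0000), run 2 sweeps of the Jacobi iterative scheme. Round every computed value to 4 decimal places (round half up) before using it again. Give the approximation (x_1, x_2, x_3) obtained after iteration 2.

(-2.0816, 0.4558, -0.6984)

Iteration 1:
  x_1 = (-11 - (-3)·0.0000 - (-3)·0.0000) / (7) = -1.5714
  x_2 = (1 - (-2)·0.0000 - (4)·0.0000) / (7) = 0.1429
  x_3 = (-12 - (4)·0.0000 - (4)·0.0000) / (9) = -1.3333
Iteration 2:
  x_1 = (-11 - (-3)·0.1429 - (-3)·-1.3333) / (7) = -2.0816
  x_2 = (1 - (-2)·-1.5714 - (4)·-1.3333) / (7) = 0.4558
  x_3 = (-12 - (4)·-1.5714 - (4)·0.1429) / (9) = -0.6984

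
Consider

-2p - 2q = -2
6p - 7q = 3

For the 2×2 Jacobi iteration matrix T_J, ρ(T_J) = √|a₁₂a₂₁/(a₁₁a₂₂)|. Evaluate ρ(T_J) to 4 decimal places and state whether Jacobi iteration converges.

a₁₂a₂₁/(a₁₁a₂₂) = (-2)·(6) / ((-2)·(-7)) = -0.857143
ρ = √|-0.857143| = √0.857143 = 0.9258
ρ < 1, so Jacobi converges

0.9258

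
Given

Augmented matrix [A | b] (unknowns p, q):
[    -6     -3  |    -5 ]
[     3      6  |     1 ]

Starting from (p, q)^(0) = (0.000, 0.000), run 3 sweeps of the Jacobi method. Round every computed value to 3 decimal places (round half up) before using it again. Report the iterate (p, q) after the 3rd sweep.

Iteration 1:
  p = (-5 - (-3)·0.000) / (-6) = 0.833
  q = (1 - (3)·0.000) / (6) = 0.167
Iteration 2:
  p = (-5 - (-3)·0.167) / (-6) = 0.750
  q = (1 - (3)·0.833) / (6) = -0.250
Iteration 3:
  p = (-5 - (-3)·-0.250) / (-6) = 0.958
  q = (1 - (3)·0.750) / (6) = -0.208

(0.958, -0.208)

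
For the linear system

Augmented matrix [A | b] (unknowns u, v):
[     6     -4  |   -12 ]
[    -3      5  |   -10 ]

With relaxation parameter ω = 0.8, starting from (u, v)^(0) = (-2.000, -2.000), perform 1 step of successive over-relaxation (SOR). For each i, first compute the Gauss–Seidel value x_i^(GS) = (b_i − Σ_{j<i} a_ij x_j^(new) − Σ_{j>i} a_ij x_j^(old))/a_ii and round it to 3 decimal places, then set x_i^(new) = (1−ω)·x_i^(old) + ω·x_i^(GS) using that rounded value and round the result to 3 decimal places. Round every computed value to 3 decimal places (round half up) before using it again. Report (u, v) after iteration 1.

Iteration 1:
  u: GS value = (-12 - (-4)·-2.000) / (6) = -3.333;  u ← (1−ω)·-2.000 + ω·-3.333 = -3.066
  v: GS value = (-10 - (-3)·-3.066) / (5) = -3.840;  v ← (1−ω)·-2.000 + ω·-3.840 = -3.472

(-3.066, -3.472)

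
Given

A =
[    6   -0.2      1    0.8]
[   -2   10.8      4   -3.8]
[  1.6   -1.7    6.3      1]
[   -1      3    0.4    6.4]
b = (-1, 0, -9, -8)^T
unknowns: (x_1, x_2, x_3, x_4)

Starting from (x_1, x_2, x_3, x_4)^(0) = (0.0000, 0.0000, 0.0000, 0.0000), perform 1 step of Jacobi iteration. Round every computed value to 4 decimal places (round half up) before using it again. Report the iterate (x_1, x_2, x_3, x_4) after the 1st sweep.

Iteration 1:
  x_1 = (-1 - (-0.2)·0.0000 - (1)·0.0000 - (0.8)·0.0000) / (6) = -0.1667
  x_2 = (0 - (-2)·0.0000 - (4)·0.0000 - (-3.8)·0.0000) / (10.8) = 0.0000
  x_3 = (-9 - (1.6)·0.0000 - (-1.7)·0.0000 - (1)·0.0000) / (6.3) = -1.4286
  x_4 = (-8 - (-1)·0.0000 - (3)·0.0000 - (0.4)·0.0000) / (6.4) = -1.2500

(-0.1667, 0.0000, -1.4286, -1.2500)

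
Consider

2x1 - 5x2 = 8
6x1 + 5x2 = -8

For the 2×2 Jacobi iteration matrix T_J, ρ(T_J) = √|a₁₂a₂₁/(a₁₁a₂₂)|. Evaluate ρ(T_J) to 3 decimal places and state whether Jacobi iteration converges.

a₁₂a₂₁/(a₁₁a₂₂) = (-5)·(6) / ((2)·(5)) = -3.000000
ρ = √|-3.000000| = √3.000000 = 1.732
ρ > 1, so Jacobi diverges

1.732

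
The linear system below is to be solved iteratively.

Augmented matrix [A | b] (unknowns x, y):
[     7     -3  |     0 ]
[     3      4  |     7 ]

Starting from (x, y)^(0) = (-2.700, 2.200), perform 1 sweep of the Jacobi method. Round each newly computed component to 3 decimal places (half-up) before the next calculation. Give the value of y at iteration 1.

3.775

Iteration 1:
  x = (0 - (-3)·2.200) / (7) = 0.943
  y = (7 - (3)·-2.700) / (4) = 3.775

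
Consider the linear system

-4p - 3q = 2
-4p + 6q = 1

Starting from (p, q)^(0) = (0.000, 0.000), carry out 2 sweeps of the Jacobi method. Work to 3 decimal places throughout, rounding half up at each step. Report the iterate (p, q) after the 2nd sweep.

Iteration 1:
  p = (2 - (-3)·0.000) / (-4) = -0.500
  q = (1 - (-4)·0.000) / (6) = 0.167
Iteration 2:
  p = (2 - (-3)·0.167) / (-4) = -0.625
  q = (1 - (-4)·-0.500) / (6) = -0.167

(-0.625, -0.167)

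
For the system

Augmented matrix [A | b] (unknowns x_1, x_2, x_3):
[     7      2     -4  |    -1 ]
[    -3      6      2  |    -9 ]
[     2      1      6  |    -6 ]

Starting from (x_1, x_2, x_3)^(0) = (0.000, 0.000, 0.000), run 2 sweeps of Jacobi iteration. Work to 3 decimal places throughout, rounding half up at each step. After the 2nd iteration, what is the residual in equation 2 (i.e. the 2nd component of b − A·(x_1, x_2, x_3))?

-1.026

Iteration 1:
  x_1 = (-1 - (2)·0.000 - (-4)·0.000) / (7) = -0.143
  x_2 = (-9 - (-3)·0.000 - (2)·0.000) / (6) = -1.500
  x_3 = (-6 - (2)·0.000 - (1)·0.000) / (6) = -1.000
Iteration 2:
  x_1 = (-1 - (2)·-1.500 - (-4)·-1.000) / (7) = -0.286
  x_2 = (-9 - (-3)·-0.143 - (2)·-1.000) / (6) = -1.238
  x_3 = (-6 - (2)·-0.143 - (1)·-1.500) / (6) = -0.702
Residual b − A·x = (0.670, -1.026, 0.022)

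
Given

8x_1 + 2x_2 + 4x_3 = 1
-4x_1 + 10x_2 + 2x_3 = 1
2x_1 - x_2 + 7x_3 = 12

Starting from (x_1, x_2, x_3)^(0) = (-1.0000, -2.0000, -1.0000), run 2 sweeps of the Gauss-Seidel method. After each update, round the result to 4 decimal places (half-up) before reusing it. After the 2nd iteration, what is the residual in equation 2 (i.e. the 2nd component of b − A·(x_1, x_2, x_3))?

Iteration 1:
  x_1 = (1 - (2)·-2.0000 - (4)·-1.0000) / (8) = 1.1250
  x_2 = (1 - (-4)·1.1250 - (2)·-1.0000) / (10) = 0.7500
  x_3 = (12 - (2)·1.1250 - (-1)·0.7500) / (7) = 1.5000
Iteration 2:
  x_1 = (1 - (2)·0.7500 - (4)·1.5000) / (8) = -0.8125
  x_2 = (1 - (-4)·-0.8125 - (2)·1.5000) / (10) = -0.5250
  x_3 = (12 - (2)·-0.8125 - (-1)·-0.5250) / (7) = 1.8714
Residual b − A·x = (1.0644, -0.7428, 0.0002)

-0.7428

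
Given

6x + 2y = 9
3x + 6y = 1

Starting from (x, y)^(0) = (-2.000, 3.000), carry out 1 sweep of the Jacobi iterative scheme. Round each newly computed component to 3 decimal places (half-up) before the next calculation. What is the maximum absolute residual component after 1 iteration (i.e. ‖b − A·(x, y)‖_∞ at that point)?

7.502

Iteration 1:
  x = (9 - (2)·3.000) / (6) = 0.500
  y = (1 - (3)·-2.000) / (6) = 1.167
Residual b − A·x = (3.666, -7.502); ∞-norm = 7.502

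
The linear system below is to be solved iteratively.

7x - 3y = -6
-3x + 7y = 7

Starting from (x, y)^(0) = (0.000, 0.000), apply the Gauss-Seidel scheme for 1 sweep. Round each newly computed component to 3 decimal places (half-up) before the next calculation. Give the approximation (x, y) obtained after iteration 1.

Iteration 1:
  x = (-6 - (-3)·0.000) / (7) = -0.857
  y = (7 - (-3)·-0.857) / (7) = 0.633

(-0.857, 0.633)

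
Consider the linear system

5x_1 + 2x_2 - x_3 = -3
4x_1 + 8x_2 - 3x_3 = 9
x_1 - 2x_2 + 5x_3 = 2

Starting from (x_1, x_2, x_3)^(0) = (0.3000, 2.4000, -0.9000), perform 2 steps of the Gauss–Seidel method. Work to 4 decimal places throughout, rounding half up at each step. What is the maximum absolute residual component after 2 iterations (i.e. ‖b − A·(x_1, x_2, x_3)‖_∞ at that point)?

Iteration 1:
  x_1 = (-3 - (2)·2.4000 - (-1)·-0.9000) / (5) = -1.7400
  x_2 = (9 - (4)·-1.7400 - (-3)·-0.9000) / (8) = 1.6575
  x_3 = (2 - (1)·-1.7400 - (-2)·1.6575) / (5) = 1.4110
Iteration 2:
  x_1 = (-3 - (2)·1.6575 - (-1)·1.4110) / (5) = -0.9808
  x_2 = (9 - (4)·-0.9808 - (-3)·1.4110) / (8) = 2.1445
  x_3 = (2 - (1)·-0.9808 - (-2)·2.1445) / (5) = 1.4540
Residual b − A·x = (-0.9310, 0.1292, -0.0002); ∞-norm = 0.9310

0.9310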